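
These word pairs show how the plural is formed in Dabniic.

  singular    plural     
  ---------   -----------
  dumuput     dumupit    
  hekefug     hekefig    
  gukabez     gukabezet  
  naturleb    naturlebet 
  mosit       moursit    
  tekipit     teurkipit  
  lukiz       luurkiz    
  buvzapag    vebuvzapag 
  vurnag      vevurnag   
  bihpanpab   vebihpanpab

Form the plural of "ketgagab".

dumuput and mosit both end in -t yet inflect differently (dumupit, moursit), so the final letter is not what conditions the rule; the last vowel is.
"ketgagab" has last vowel 'a'. The stems whose last vowel is 'a' (buvzapag → vebuvzapag, vurnag → vevurnag, bihpanpab → vebihpanpab) add the prefix ve-.
So ketgagab → veketgagab.

veketgagab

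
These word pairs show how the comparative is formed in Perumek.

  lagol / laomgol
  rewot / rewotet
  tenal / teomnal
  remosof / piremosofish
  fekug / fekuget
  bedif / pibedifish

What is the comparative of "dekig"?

dekiget

lagol and rewot both have last vowel 'o' yet inflect differently (laomgol, rewotet), so the last vowel is not what conditions the rule; the final letter is.
"dekig" ends in -g. The one such stem in the data (fekug → fekuget) adds -et, so the same rule applies.
The other patterns: stems ending in -l insert -om- after the first vowel; stems ending in -f add pi- … -ish around the stem.
So dekig → dekiget.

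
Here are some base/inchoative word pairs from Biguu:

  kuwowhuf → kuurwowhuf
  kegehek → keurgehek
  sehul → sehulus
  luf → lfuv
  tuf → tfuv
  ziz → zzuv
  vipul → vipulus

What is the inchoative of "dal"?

dluv

tuf and kuwowhuf both end in -f yet inflect differently (tfuv, kuurwowhuf), so the final letter is not what conditions the rule; the number of vowels is.
"dal" has 1 vowel. The stems with 1 vowel (tuf → tfuv, luf → lfuv, ziz → zzuv) delete the last vowel and add -uv.
The other patterns: stems with 2 vowels add -us; stems with 3 vowels insert -ur- after the first vowel.
So dal → dluv.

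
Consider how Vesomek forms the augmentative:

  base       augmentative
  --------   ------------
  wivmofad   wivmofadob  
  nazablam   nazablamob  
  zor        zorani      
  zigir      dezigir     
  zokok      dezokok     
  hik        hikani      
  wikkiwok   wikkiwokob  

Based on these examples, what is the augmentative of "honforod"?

honforodob

hik and zokok both end in -k yet inflect differently (hikani, dezokok), so the final letter is not what conditions the rule; the number of vowels is.
"honforod" has 3 vowels. The stems with 3 vowels (wikkiwok → wikkiwokob, wivmofad → wivmofadob, nazablam → nazablamob) add -ob.
The other patterns: stems with 1 vowel add -ani; stems with 2 vowels add the prefix de-.
So honforod → honforodob.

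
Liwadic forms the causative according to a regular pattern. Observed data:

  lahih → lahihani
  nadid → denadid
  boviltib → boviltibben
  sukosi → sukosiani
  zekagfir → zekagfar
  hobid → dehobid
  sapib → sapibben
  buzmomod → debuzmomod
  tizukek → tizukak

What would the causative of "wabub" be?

zekagfir and nadid both have last vowel 'i' yet inflect differently (zekagfar, denadid), so the last vowel is not what conditions the rule; the final letter is.
"wabub" ends in -b. The stems ending in -b (sapib → sapibben, boviltib → boviltibben) double the final consonant and add -en.
The other patterns: stems ending in -k or -r change the last vowel to 'a'; stems ending in -d add the prefix de-; stems ending in -h or -i add -ani.
So wabub → wabubben.

wabubben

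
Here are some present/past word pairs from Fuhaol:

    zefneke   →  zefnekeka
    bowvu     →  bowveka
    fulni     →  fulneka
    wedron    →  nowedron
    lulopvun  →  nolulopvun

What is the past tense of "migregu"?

bowvu and lulopvun both have last vowel 'u' yet inflect differently (bowveka, nolulopvun), so the last vowel is not what conditions the rule; whether the stem ends in a vowel or a consonant is.
"migregu" ends in a vowel. The stems ending in a vowel (zefneke → zefnekeka, fulni → fulneka, bowvu → bowveka) drop the final letter and add -eka.
The other pattern: stems ending in a consonant add the prefix no-.
So migregu → migregeka.

migregeka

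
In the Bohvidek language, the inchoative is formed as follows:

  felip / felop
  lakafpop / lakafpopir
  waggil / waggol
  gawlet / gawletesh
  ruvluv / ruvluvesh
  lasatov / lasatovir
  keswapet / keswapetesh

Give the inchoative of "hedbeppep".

felip and lakafpop both end in -p yet inflect differently (felop, lakafpopir), so the final letter is not what conditions the rule; the last vowel is.
"hedbeppep" has last vowel 'e'. The stems whose last vowel is 'e' (keswapet → keswapetesh, gawlet → gawletesh) add -esh.
So hedbeppep → hedbeppepesh.

hedbeppepesh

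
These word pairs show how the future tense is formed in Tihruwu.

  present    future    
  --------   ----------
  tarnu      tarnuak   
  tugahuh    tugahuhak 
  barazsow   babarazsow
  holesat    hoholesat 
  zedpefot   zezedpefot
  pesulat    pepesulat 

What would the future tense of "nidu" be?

tugahuh and barazsow both have 3 vowels yet inflect differently (tugahuhak, babarazsow), so the number of vowels is not what conditions the rule; the final letter is.
"nidu" ends in -u. The one such stem in the data (tarnu → tarnuak) adds -ak, so the same rule applies.
The other pattern: stems ending in -t or -w repeat the first consonant+vowel as a prefix.
So nidu → niduak.

niduak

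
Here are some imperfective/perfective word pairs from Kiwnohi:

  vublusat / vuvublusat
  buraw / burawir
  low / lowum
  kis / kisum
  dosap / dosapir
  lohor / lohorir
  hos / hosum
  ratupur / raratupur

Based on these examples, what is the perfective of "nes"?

"nes" has 1 vowel. The stems with 1 vowel (hos → hosum, low → lowum, kis → kisum) add -um.
So nes → nesum.

nesum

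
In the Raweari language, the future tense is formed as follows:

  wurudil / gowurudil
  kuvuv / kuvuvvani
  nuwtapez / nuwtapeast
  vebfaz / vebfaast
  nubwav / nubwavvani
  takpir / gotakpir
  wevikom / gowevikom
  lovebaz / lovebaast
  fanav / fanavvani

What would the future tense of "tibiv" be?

vebfaz and fanav both have last vowel 'a' yet inflect differently (vebfaast, fanavvani), so the last vowel is not what conditions the rule; the final letter is.
"tibiv" ends in -v. The stems ending in -v (fanav → fanavvani, kuvuv → kuvuvvani, nubwav → nubwavvani) double the final consonant and add -ani.
The other patterns: stems ending in -z drop the final letter and add -ast; stems ending in -l, -m or -r add the prefix go-.
So tibiv → tibivvani.

tibivvani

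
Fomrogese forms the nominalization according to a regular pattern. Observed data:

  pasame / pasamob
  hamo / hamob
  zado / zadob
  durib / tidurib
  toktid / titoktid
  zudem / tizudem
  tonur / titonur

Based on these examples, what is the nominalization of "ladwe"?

ladwob

"ladwe" ends in a vowel. The stems ending in a vowel (pasame → pasamob, hamo → hamob, zado → zadob) drop the final letter and add -ob.
The other pattern: stems ending in a consonant add the prefix ti-.
So ladwe → ladwob.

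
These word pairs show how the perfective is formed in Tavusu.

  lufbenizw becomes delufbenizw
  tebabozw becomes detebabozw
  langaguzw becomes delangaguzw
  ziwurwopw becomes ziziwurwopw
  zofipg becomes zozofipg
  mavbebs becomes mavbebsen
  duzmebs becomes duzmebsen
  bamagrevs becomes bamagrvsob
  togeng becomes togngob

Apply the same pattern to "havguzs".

lufbenizw and ziwurwopw both end in -w yet inflect differently (delufbenizw, ziziwurwopw), so the final letter is not what conditions the rule; the second-to-last letter is.
"havguzs" has second-to-last letter 'z'. The stems whose second-to-last letter is 'z' (lufbenizw → delufbenizw, tebabozw → detebabozw, langaguzw → delangaguzw) add the prefix de-.
So havguzs → dehavguzs.

dehavguzs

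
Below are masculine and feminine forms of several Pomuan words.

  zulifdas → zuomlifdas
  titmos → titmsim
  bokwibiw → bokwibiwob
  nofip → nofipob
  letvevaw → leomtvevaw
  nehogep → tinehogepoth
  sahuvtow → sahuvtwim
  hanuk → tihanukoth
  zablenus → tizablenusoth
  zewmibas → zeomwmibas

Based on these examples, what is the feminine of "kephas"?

keomphas

zablenus and titmos both end in -s yet inflect differently (tizablenusoth, titmsim), so the final letter is not what conditions the rule; the last vowel is.
"kephas" has last vowel 'a'. The stems whose last vowel is 'a' (letvevaw → leomtvevaw, zulifdas → zuomlifdas, zewmibas → zeomwmibas) insert -om- after the first vowel.
The other patterns: stems whose last vowel is 'e' or 'u' add ti- … -oth around the stem; stems whose last vowel is 'o' delete the last vowel and add -im; stems whose last vowel is 'i' add -ob.
So kephas → keomphas.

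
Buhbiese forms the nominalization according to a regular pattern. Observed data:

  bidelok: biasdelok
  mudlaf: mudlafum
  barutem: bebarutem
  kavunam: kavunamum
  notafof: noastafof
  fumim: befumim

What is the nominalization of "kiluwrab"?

kiluwrabum

"kiluwrab" has last vowel 'a'. The stems whose last vowel is 'a' (mudlaf → mudlafum, kavunam → kavunamum) add -um.
So kiluwrab → kiluwrabum.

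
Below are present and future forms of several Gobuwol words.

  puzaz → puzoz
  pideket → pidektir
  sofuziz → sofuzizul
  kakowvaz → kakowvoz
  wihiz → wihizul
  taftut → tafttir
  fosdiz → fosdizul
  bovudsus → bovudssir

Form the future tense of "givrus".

sofuziz and puzaz both end in -z yet inflect differently (sofuzizul, puzoz), so the final letter is not what conditions the rule; the last vowel is.
"givrus" has last vowel 'u'. The stems whose last vowel is 'u' (taftut → tafttir, bovudsus → bovudssir) delete the last vowel and add -ir.
So givrus → givrsir.

givrsir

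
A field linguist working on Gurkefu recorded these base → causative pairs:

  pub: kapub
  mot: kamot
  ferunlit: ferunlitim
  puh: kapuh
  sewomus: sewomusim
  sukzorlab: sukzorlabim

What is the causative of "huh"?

ferunlit and mot both end in -t yet inflect differently (ferunlitim, kamot), so the final letter is not what conditions the rule; the number of vowels is.
"huh" has 1 vowel. The stems with 1 vowel (mot → kamot, puh → kapuh, pub → kapub) add the prefix ka-.
The other pattern: stems with 3 vowels add -im.
So huh → kahuh.

kahuh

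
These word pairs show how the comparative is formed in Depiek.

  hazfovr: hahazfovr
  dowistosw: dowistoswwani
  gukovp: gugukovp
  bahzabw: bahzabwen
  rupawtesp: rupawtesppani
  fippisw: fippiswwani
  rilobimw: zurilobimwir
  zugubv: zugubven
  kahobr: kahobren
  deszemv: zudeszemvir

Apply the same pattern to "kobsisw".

hazfovr and kahobr both end in -r yet inflect differently (hahazfovr, kahobren), so the final letter is not what conditions the rule; the second-to-last letter is.
"kobsisw" has second-to-last letter 's'. The stems whose second-to-last letter is 's' (fippisw → fippiswwani, rupawtesp → rupawtesppani, dowistosw → dowistoswwani) double the final consonant and add -ani.
So kobsisw → kobsiswwani.

kobsiswwani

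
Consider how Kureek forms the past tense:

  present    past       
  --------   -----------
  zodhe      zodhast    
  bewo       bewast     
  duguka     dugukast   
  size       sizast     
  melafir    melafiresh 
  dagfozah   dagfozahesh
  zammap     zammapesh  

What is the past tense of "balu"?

balast

duguka and dagfozah both have last vowel 'a' yet inflect differently (dugukast, dagfozahesh), so the last vowel is not what conditions the rule; whether the stem ends in a vowel or a consonant is.
"balu" ends in a vowel. The stems ending in a vowel (zodhe → zodhast, bewo → bewast, duguka → dugukast) drop the final letter and add -ast.
So balu → balast.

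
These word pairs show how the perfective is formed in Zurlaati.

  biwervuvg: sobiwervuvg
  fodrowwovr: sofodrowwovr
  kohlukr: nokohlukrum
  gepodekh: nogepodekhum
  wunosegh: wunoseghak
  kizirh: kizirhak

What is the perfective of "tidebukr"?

notidebukrum

fodrowwovr and kohlukr both end in -r yet inflect differently (sofodrowwovr, nokohlukrum), so the final letter is not what conditions the rule; the second-to-last letter is.
"tidebukr" has second-to-last letter 'k'. The stems whose second-to-last letter is 'k' (kohlukr → nokohlukrum, gepodekh → nogepodekhum) add no- … -um around the stem.
The other patterns: stems whose second-to-last letter is 'v' add the prefix so-; stems whose second-to-last letter is 'g' or 'r' add -ak.
So tidebukr → notidebukrum.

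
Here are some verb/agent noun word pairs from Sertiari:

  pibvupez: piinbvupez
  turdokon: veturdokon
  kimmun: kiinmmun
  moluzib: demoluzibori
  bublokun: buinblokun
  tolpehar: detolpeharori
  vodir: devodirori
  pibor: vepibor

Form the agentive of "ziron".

veziron

"ziron" has last vowel 'o'. The stems whose last vowel is 'o' (pibor → vepibor, turdokon → veturdokon) add the prefix ve-.
The other patterns: stems whose last vowel is 'e' or 'u' insert -in- after the first vowel; stems whose last vowel is 'a' or 'i' add de- … -ori around the stem.
So ziron → veziron.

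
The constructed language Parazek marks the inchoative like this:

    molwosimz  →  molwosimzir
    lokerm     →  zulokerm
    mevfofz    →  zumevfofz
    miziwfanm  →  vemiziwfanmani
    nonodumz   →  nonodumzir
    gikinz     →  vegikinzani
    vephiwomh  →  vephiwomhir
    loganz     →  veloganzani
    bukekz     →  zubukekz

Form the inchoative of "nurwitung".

venurwitungani

"nurwitung" has second-to-last letter 'n'. The stems whose second-to-last letter is 'n' (loganz → veloganzani, gikinz → vegikinzani, miziwfanm → vemiziwfanmani) add ve- … -ani around the stem.
So nurwitung → venurwitungani.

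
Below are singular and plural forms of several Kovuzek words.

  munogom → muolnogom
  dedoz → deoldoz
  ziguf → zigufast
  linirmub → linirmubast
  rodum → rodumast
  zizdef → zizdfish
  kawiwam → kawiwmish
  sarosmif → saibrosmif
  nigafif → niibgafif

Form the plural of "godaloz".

gooldaloz

munogom and rodum both end in -m yet inflect differently (muolnogom, rodumast), so the final letter is not what conditions the rule; the last vowel is.
"godaloz" has last vowel 'o'. The stems whose last vowel is 'o' (munogom → muolnogom, dedoz → deoldoz) insert -ol- after the first vowel.
The other patterns: stems whose last vowel is 'u' add -ast; stems whose last vowel is 'a' or 'e' delete the last vowel and add -ish; stems whose last vowel is 'i' insert -ib- after the first vowel.
So godaloz → gooldaloz.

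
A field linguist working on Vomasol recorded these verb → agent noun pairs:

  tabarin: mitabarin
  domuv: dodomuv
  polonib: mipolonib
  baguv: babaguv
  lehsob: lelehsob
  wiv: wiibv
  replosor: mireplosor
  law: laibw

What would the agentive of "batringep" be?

wiv and domuv both end in -v yet inflect differently (wiibv, dodomuv), so the final letter is not what conditions the rule; the number of vowels is.
"batringep" has 3 vowels. The stems with 3 vowels (replosor → mireplosor, tabarin → mitabarin, polonib → mipolonib) add the prefix mi-.
So batringep → mibatringep.

mibatringep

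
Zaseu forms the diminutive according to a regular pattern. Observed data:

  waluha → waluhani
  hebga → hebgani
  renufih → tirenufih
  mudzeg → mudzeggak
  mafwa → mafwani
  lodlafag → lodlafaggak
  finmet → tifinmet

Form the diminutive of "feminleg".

"feminleg" ends in -g. The stems ending in -g (mudzeg → mudzeggak, lodlafag → lodlafaggak) double the final consonant and add -ak.
So feminleg → feminleggak.

feminleggak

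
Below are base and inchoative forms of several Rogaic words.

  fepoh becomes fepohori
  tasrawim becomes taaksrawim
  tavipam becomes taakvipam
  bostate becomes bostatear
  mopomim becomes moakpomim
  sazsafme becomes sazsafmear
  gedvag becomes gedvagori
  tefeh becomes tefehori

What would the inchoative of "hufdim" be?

huakfdim

bostate and tefeh both have last vowel 'e' yet inflect differently (bostatear, tefehori), so the last vowel is not what conditions the rule; the final letter is.
"hufdim" ends in -m. The stems ending in -m (mopomim → moakpomim, tavipam → taakvipam, tasrawim → taaksrawim) insert -ak- after the first vowel.
So hufdim → huakfdim.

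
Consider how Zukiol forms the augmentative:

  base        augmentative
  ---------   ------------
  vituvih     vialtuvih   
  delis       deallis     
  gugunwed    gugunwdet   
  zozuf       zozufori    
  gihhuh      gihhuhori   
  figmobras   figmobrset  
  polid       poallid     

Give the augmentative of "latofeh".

vituvih and gihhuh both end in -h yet inflect differently (vialtuvih, gihhuhori), so the final letter is not what conditions the rule; the last vowel is.
"latofeh" has last vowel 'e'. The one such stem in the data (gugunwed → gugunwdet) deletes the last vowel and adds -et (as does figmobras), so the same rule applies.
So latofeh → latofhet.

latofhet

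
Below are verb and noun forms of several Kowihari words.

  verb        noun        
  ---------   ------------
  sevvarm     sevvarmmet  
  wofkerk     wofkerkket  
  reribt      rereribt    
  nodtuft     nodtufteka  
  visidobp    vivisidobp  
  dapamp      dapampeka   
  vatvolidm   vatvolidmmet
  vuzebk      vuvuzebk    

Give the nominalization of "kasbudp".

kasbudppet

wofkerk and vuzebk both end in -k yet inflect differently (wofkerkket, vuvuzebk), so the final letter is not what conditions the rule; the second-to-last letter is.
"kasbudp" has second-to-last letter 'd'. The one such stem in the data (vatvolidm → vatvolidmmet) doubles the final consonant and adds -et (as do wofkerk, sevvarm), so the same rule applies.
So kasbudp → kasbudppet.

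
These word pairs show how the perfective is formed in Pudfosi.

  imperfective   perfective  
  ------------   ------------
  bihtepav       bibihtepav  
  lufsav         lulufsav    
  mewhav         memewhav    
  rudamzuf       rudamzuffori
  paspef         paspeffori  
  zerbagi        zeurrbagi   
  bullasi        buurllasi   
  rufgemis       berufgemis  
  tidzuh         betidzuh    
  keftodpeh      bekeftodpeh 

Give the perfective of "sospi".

"sospi" ends in -i. The stems ending in -i (zerbagi → zeurrbagi, bullasi → buurllasi) insert -ur- after the first vowel.
So sospi → sourspi.

sourspi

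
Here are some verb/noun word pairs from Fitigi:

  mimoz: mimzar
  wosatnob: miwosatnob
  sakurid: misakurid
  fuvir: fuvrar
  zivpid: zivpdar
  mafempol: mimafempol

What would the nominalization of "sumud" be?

"sumud" has 2 vowels. The stems with 2 vowels (fuvir → fuvrar, mimoz → mimzar, zivpid → zivpdar) delete the last vowel and add -ar.
The other pattern: stems with 3 vowels add the prefix mi-.
So sumud → sumdar.

sumdar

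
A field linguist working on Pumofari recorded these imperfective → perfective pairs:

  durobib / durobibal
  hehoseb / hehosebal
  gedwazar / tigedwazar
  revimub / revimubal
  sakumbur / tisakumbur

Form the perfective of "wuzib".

wuzibal

"wuzib" ends in -b. The stems ending in -b (durobib → durobibal, hehoseb → hehosebal, revimub → revimubal) add -al.
The other pattern: stems ending in -r add the prefix ti-.
So wuzib → wuzibal.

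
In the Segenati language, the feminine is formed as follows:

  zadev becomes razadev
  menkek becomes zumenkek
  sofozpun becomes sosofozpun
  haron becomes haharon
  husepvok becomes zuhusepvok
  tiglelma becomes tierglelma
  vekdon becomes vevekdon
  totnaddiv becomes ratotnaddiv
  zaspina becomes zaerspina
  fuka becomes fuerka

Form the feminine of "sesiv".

haron and husepvok both have last vowel 'o' yet inflect differently (haharon, zuhusepvok), so the last vowel is not what conditions the rule; the final letter is.
"sesiv" ends in -v. The stems ending in -v (totnaddiv → ratotnaddiv, zadev → razadev) add the prefix ra-.
So sesiv → rasesiv.

rasesiv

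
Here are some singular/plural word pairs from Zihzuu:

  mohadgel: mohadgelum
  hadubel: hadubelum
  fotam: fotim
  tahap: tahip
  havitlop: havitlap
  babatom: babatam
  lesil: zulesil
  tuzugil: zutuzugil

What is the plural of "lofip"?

zulofip

"lofip" has last vowel 'i'. The stems whose last vowel is 'i' (lesil → zulesil, tuzugil → zutuzugil) add the prefix zu-.
So lofip → zulofip.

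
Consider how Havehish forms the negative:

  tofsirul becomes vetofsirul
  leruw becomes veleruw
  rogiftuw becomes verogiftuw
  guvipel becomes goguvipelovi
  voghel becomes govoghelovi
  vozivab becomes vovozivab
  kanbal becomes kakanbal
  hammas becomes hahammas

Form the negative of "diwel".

"diwel" has last vowel 'e'. The stems whose last vowel is 'e' (guvipel → goguvipelovi, voghel → govoghelovi) add go- … -ovi around the stem.
So diwel → godiwelovi.

godiwelovi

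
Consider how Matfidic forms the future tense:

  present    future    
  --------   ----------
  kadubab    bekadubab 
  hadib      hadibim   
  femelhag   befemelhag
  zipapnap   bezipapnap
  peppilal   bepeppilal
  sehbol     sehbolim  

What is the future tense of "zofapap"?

bezofapap

peppilal and sehbol both end in -l yet inflect differently (bepeppilal, sehbolim), so the final letter is not what conditions the rule; the last vowel is.
"zofapap" has last vowel 'a'. The stems whose last vowel is 'a' (zipapnap → bezipapnap, kadubab → bekadubab, peppilal → bepeppilal) add the prefix be-.
The other pattern: stems whose last vowel is 'i' or 'o' add -im.
So zofapap → bezofapap.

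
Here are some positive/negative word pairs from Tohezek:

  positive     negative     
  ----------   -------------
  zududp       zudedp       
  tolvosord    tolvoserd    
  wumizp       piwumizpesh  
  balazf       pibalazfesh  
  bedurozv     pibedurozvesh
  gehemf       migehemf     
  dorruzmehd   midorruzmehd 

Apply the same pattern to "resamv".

zududp and wumizp both end in -p yet inflect differently (zudedp, piwumizpesh), so the final letter is not what conditions the rule; the second-to-last letter is.
"resamv" has second-to-last letter 'm'. The one such stem in the data (gehemf → migehemf) adds the prefix mi-, so the same rule applies.
So resamv → miresamv.

miresamv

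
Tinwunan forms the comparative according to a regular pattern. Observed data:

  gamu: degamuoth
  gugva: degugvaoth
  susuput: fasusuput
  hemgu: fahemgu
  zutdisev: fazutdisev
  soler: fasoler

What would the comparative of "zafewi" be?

gamu and hemgu both end in -u yet inflect differently (degamuoth, fahemgu), so the final letter is not what conditions the rule; the first letter is.
"zafewi" begins with z-. The one such stem in the data (zutdisev → fazutdisev) adds the prefix fa-, so the same rule applies.
The other pattern: stems beginning with g- add de- … -oth around the stem.
So zafewi → fazafewi.

fazafewi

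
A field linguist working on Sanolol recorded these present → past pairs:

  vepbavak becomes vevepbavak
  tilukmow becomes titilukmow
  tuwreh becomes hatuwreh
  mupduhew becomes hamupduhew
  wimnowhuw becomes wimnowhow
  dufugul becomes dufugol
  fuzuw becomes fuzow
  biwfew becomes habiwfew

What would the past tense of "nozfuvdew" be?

hanozfuvdew

"nozfuvdew" has last vowel 'e'. The stems whose last vowel is 'e' (tuwreh → hatuwreh, biwfew → habiwfew, mupduhew → hamupduhew) add the prefix ha-.
The other patterns: stems whose last vowel is 'u' change the last vowel to 'o'; stems whose last vowel is 'a' or 'o' repeat the first consonant+vowel as a prefix.
So nozfuvdew → hanozfuvdew.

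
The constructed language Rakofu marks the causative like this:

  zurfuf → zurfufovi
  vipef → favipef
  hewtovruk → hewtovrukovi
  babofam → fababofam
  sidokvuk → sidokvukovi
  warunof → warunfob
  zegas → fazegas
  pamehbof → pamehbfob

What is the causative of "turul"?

turulovi

warunof and zurfuf both end in -f yet inflect differently (warunfob, zurfufovi), so the final letter is not what conditions the rule; the last vowel is.
"turul" has last vowel 'u'. The stems whose last vowel is 'u' (hewtovruk → hewtovrukovi, zurfuf → zurfufovi, sidokvuk → sidokvukovi) add -ovi.
The other patterns: stems whose last vowel is 'o' delete the last vowel and add -ob; stems whose last vowel is 'a' or 'e' add the prefix fa-.
So turul → turulovi.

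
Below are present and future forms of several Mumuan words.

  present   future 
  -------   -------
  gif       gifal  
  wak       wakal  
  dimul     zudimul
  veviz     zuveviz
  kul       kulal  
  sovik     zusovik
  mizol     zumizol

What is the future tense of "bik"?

kul and mizol both end in -l yet inflect differently (kulal, zumizol), so the final letter is not what conditions the rule; the number of vowels is.
"bik" has 1 vowel. The stems with 1 vowel (wak → wakal, kul → kulal, gif → gifal) add -al.
So bik → bikal.

bikal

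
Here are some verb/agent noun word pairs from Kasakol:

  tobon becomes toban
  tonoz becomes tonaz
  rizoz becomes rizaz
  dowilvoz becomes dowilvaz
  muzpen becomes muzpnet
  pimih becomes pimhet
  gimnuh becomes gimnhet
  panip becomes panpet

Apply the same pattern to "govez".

govzet

tobon and muzpen both end in -n yet inflect differently (toban, muzpnet), so the final letter is not what conditions the rule; the last vowel is.
"govez" has last vowel 'e'. The one such stem in the data (muzpen → muzpnet) deletes the last vowel and adds -et (as do pimih, gimnuh), so the same rule applies.
So govez → govzet.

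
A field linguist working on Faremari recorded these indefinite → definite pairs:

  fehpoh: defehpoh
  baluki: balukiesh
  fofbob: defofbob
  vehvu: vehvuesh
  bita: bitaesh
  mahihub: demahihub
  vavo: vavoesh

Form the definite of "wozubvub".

dewozubvub

mahihub and vehvu both have last vowel 'u' yet inflect differently (demahihub, vehvuesh), so the last vowel is not what conditions the rule; whether the stem ends in a vowel or a consonant is.
"wozubvub" ends in a consonant. The stems ending in a consonant (fofbob → defofbob, fehpoh → defehpoh, mahihub → demahihub) add the prefix de-.
The other pattern: stems ending in a vowel add -esh.
So wozubvub → dewozubvub.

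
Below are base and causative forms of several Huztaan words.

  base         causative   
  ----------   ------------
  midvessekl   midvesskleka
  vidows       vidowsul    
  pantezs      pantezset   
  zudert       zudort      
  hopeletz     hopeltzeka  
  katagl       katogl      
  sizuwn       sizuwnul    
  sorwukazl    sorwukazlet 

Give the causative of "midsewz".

midsewzul

"midsewz" has second-to-last letter 'w'. The stems whose second-to-last letter is 'w' (sizuwn → sizuwnul, vidows → vidowsul) add -ul.
The other patterns: stems whose second-to-last letter is 'k' or 't' delete the last vowel and add -eka; stems whose second-to-last letter is 'g' or 'r' change the last vowel to 'o'; stems whose second-to-last letter is 'z' add -et.
So midsewz → midsewzul.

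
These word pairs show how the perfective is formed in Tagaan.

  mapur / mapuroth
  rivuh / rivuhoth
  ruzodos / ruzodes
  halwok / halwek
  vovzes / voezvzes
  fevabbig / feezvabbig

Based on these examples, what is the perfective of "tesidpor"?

vovzes and ruzodos both end in -s yet inflect differently (voezvzes, ruzodes), so the final letter is not what conditions the rule; the last vowel is.
"tesidpor" has last vowel 'o'. The stems whose last vowel is 'o' (ruzodos → ruzodes, halwok → halwek) change the last vowel to 'e'.
So tesidpor → tesidper.

tesidper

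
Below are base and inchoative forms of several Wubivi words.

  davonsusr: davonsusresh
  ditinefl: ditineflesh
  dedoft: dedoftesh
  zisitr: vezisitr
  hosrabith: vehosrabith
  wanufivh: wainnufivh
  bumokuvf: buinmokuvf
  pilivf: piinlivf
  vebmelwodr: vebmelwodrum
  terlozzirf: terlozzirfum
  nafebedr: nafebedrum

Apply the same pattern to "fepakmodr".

davonsusr and zisitr both end in -r yet inflect differently (davonsusresh, vezisitr), so the final letter is not what conditions the rule; the second-to-last letter is.
"fepakmodr" has second-to-last letter 'd'. The stems whose second-to-last letter is 'd' (vebmelwodr → vebmelwodrum, nafebedr → nafebedrum) add -um.
So fepakmodr → fepakmodrum.

fepakmodrum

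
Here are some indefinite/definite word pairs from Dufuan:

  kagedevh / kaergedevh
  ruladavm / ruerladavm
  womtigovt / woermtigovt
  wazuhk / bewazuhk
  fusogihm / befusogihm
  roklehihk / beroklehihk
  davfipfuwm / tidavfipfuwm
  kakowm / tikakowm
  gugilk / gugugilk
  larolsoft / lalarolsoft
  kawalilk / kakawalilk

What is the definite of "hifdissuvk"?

hierfdissuvk

ruladavm and fusogihm both end in -m yet inflect differently (ruerladavm, befusogihm), so the final letter is not what conditions the rule; the second-to-last letter is.
"hifdissuvk" has second-to-last letter 'v'. The stems whose second-to-last letter is 'v' (kagedevh → kaergedevh, ruladavm → ruerladavm, womtigovt → woermtigovt) insert -er- after the first vowel.
The other patterns: stems whose second-to-last letter is 'h' add the prefix be-; stems whose second-to-last letter is 'w' add the prefix ti-; stems whose second-to-last letter is 'f' or 'l' repeat the first consonant+vowel as a prefix.
So hifdissuvk → hierfdissuvk.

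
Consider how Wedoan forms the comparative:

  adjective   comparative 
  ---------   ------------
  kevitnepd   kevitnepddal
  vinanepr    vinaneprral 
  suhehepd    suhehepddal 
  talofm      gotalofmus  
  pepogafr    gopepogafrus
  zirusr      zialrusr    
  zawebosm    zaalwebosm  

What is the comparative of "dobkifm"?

godobkifmus

"dobkifm" has second-to-last letter 'f'. The stems whose second-to-last letter is 'f' (talofm → gotalofmus, pepogafr → gopepogafrus) add go- … -us around the stem.
So dobkifm → godobkifmus.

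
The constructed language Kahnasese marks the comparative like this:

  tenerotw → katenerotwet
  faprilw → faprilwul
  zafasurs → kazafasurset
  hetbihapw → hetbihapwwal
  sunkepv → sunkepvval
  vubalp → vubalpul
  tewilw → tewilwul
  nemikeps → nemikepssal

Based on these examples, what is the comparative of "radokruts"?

karadokrutset

hetbihapw and faprilw both end in -w yet inflect differently (hetbihapwwal, faprilwul), so the final letter is not what conditions the rule; the second-to-last letter is.
"radokruts" has second-to-last letter 't'. The one such stem in the data (tenerotw → katenerotwet) adds ka- … -et around the stem, so the same rule applies.
The other patterns: stems whose second-to-last letter is 'p' double the final consonant and add -al; stems whose second-to-last letter is 'l' add -ul.
So radokruts → karadokrutset.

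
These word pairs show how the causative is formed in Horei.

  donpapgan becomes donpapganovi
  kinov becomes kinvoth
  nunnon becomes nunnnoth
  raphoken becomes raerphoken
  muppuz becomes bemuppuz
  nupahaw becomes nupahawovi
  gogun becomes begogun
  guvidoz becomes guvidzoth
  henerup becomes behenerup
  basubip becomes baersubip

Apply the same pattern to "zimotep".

"zimotep" has last vowel 'e'. The one such stem in the data (raphoken → raerphoken) inserts -er- after the first vowel (as does basubip), so the same rule applies.
So zimotep → ziermotep.

ziermotep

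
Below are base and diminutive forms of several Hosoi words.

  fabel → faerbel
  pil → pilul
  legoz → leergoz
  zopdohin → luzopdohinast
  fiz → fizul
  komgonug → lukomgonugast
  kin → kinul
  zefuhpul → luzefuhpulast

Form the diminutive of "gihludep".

fiz and legoz both end in -z yet inflect differently (fizul, leergoz), so the final letter is not what conditions the rule; the number of vowels is.
"gihludep" has 3 vowels. The stems with 3 vowels (zopdohin → luzopdohinast, komgonug → lukomgonugast, zefuhpul → luzefuhpulast) add lu- … -ast around the stem.
So gihludep → lugihludepast.

lugihludepast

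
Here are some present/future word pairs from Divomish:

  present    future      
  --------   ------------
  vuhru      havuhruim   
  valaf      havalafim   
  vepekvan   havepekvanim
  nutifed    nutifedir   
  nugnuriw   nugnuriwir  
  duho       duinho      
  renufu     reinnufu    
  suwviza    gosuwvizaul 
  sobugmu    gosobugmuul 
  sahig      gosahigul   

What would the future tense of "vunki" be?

havunkiim

vuhru and renufu both end in -u yet inflect differently (havuhruim, reinnufu), so the final letter is not what conditions the rule; the first letter is.
"vunki" begins with v-. The stems beginning with v- (vuhru → havuhruim, valaf → havalafim, vepekvan → havepekvanim) add ha- … -im around the stem.
So vunki → havunkiim.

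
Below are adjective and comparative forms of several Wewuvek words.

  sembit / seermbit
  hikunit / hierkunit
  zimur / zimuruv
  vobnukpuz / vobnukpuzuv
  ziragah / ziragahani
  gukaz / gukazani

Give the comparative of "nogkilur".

vobnukpuz and gukaz both end in -z yet inflect differently (vobnukpuzuv, gukazani), so the final letter is not what conditions the rule; the last vowel is.
"nogkilur" has last vowel 'u'. The stems whose last vowel is 'u' (zimur → zimuruv, vobnukpuz → vobnukpuzuv) add -uv.
The other patterns: stems whose last vowel is 'i' insert -er- after the first vowel; stems whose last vowel is 'a' add -ani.
So nogkilur → nogkiluruv.

nogkiluruv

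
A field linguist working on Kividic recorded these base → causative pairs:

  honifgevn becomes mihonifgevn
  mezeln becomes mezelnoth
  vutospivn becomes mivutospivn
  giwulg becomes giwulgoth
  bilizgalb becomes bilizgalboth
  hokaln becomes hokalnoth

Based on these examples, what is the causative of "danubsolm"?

danubsolmoth

"danubsolm" has second-to-last letter 'l'. The stems whose second-to-last letter is 'l' (mezeln → mezelnoth, bilizgalb → bilizgalboth, hokaln → hokalnoth) add -oth.
The other pattern: stems whose second-to-last letter is 'v' add the prefix mi-.
So danubsolm → danubsolmoth.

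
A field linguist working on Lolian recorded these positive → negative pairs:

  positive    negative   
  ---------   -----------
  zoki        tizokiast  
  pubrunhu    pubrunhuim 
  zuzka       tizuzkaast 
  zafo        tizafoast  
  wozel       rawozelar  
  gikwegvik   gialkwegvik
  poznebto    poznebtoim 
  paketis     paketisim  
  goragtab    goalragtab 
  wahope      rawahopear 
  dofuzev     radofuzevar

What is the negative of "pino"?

pinoim

"pino" begins with p-. The stems beginning with p- (poznebto → poznebtoim, paketis → paketisim, pubrunhu → pubrunhuim) add -im.
The other patterns: stems beginning with z- add ti- … -ast around the stem; stems beginning with g- insert -al- after the first vowel; stems beginning with d- or w- add ra- … -ar around the stem.
So pino → pinoim.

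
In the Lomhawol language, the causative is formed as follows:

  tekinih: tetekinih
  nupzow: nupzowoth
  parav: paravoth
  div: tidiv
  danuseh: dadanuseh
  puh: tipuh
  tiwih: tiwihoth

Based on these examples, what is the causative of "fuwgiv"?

fuwgivoth

puh and tiwih both end in -h yet inflect differently (tipuh, tiwihoth), so the final letter is not what conditions the rule; the number of vowels is.
"fuwgiv" has 2 vowels. The stems with 2 vowels (nupzow → nupzowoth, tiwih → tiwihoth, parav → paravoth) add -oth.
The other patterns: stems with 1 vowel add the prefix ti-; stems with 3 vowels repeat the first consonant+vowel as a prefix.
So fuwgiv → fuwgivoth.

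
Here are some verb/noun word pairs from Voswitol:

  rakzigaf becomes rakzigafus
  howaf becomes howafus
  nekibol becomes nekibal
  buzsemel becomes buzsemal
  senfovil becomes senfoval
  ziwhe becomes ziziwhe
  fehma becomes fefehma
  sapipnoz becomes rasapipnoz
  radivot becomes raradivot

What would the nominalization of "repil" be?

repal

"repil" ends in -l. The stems ending in -l (nekibol → nekibal, buzsemel → buzsemal, senfovil → senfoval) change the last vowel to 'a'.
The other patterns: stems ending in -f add -us; stems ending in -a or -e repeat the first consonant+vowel as a prefix; stems ending in -t or -z add the prefix ra-.
So repil → repal.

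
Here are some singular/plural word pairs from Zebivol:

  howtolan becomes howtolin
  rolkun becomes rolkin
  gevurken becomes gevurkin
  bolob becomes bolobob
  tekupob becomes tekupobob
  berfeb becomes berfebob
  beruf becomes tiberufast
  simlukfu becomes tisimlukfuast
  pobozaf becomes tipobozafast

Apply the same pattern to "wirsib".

wirsibob

gevurken and berfeb both have last vowel 'e' yet inflect differently (gevurkin, berfebob), so the last vowel is not what conditions the rule; the final letter is.
"wirsib" ends in -b. The stems ending in -b (bolob → bolobob, tekupob → tekupobob, berfeb → berfebob) add -ob.
The other patterns: stems ending in -n change the last vowel to 'i'; stems ending in -f or -u add ti- … -ast around the stem.
So wirsib → wirsibob.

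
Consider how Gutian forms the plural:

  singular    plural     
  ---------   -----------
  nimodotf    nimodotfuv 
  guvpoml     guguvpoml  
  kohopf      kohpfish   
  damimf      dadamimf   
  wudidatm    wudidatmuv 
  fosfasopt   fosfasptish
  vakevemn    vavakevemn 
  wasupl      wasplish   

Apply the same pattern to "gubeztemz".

gugubeztemz

damimf and nimodotf both end in -f yet inflect differently (dadamimf, nimodotfuv), so the final letter is not what conditions the rule; the second-to-last letter is.
"gubeztemz" has second-to-last letter 'm'. The stems whose second-to-last letter is 'm' (guvpoml → guguvpoml, vakevemn → vavakevemn, damimf → dadamimf) repeat the first consonant+vowel as a prefix.
The other patterns: stems whose second-to-last letter is 't' add -uv; stems whose second-to-last letter is 'p' delete the last vowel and add -ish.
So gubeztemz → gugubeztemz.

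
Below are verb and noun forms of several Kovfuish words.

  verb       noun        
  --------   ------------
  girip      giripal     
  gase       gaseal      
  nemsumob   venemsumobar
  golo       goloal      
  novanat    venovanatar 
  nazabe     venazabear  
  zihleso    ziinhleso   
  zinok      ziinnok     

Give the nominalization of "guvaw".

"guvaw" begins with g-. The stems beginning with g- (gase → gaseal, golo → goloal, girip → giripal) add -al.
The other patterns: stems beginning with n- add ve- … -ar around the stem; stems beginning with z- insert -in- after the first vowel.
So guvaw → guvawal.

guvawal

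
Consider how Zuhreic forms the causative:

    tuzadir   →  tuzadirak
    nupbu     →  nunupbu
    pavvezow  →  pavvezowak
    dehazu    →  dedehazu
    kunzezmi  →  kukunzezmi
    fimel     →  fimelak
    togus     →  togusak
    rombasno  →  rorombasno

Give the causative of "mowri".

"mowri" ends in a vowel. The stems ending in a vowel (rombasno → rorombasno, nupbu → nunupbu, dehazu → dedehazu) repeat the first consonant+vowel as a prefix.
The other pattern: stems ending in a consonant add -ak.
So mowri → momowri.

momowri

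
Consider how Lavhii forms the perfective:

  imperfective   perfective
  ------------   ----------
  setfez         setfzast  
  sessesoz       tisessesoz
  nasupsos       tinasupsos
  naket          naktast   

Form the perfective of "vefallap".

sessesoz and setfez both end in -z yet inflect differently (tisessesoz, setfzast), so the final letter is not what conditions the rule; the number of vowels is.
"vefallap" has 3 vowels. The stems with 3 vowels (nasupsos → tinasupsos, sessesoz → tisessesoz) add the prefix ti-.
The other pattern: stems with 2 vowels delete the last vowel and add -ast.
So vefallap → tivefallap.

tivefallap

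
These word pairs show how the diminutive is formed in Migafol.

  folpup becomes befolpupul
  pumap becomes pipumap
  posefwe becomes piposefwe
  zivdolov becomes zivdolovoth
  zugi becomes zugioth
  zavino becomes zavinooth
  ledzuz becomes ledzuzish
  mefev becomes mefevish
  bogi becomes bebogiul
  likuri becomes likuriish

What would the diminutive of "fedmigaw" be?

"fedmigaw" begins with f-. The one such stem in the data (folpup → befolpupul) adds be- … -ul around the stem, so the same rule applies.
The other patterns: stems beginning with z- add -oth; stems beginning with p- add the prefix pi-; stems beginning with l- or m- add -ish.
So fedmigaw → befedmigawul.

befedmigawul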